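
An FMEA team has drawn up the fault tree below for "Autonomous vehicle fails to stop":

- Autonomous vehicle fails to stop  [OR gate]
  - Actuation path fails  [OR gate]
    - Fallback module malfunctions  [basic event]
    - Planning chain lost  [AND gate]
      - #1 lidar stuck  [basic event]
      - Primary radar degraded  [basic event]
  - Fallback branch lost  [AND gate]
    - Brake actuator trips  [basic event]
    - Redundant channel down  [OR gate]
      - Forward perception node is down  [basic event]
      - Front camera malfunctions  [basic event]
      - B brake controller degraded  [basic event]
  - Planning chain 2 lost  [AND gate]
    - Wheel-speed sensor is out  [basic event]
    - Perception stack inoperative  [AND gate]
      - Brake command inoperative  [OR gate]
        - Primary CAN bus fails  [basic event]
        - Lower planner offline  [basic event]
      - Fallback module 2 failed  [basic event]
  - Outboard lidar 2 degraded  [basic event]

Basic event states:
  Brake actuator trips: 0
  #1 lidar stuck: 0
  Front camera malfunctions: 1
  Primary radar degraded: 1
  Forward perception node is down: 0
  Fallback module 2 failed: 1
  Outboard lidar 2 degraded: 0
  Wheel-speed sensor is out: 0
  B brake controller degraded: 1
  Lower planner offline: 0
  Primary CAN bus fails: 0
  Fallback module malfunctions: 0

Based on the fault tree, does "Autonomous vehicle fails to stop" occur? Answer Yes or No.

No

Planning chain lost [AND]: #1 lidar stuck=not, Primary radar degraded=occurs → not all inputs occur → does not occur.
Actuation path fails [OR]: Fallback module malfunctions=not, Planning chain lost=not → no input occurs → does not occur.
Redundant channel down [OR]: Forward perception node is down=not, Front camera malfunctions=occurs, B brake controller degraded=occurs → at least one input occurs → occurs.
Fallback branch lost [AND]: Brake actuator trips=not, Redundant channel down=occurs → not all inputs occur → does not occur.
Brake command inoperative [OR]: Primary CAN bus fails=not, Lower planner offline=not → no input occurs → does not occur.
Perception stack inoperative [AND]: Brake command inoperative=not, Fallback module 2 failed=occurs → not all inputs occur → does not occur.
Planning chain 2 lost [AND]: Wheel-speed sensor is out=not, Perception stack inoperative=not → not all inputs occur → does not occur.
Autonomous vehicle fails to stop [OR]: Actuation path fails=not, Fallback branch lost=not, Planning chain 2 lost=not, Outboard lidar 2 degraded=not → no input occurs → does not occur.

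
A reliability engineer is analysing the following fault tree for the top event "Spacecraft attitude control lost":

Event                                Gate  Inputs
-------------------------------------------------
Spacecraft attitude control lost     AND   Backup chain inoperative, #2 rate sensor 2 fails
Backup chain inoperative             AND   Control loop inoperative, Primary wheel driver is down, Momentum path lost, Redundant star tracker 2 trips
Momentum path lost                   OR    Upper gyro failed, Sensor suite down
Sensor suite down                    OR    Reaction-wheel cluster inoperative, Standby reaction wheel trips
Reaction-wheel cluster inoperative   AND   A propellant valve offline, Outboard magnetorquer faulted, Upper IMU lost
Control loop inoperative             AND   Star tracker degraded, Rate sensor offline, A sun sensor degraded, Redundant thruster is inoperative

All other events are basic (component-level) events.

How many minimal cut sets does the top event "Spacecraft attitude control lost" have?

3

Control loop inoperative [AND]: one cut set from each child combined → 1 × 1 × 1 × 1 = 1 cut set(s).
Reaction-wheel cluster inoperative [AND]: one cut set from each child combined → 1 × 1 × 1 = 1 cut set(s).
Sensor suite down [OR]: union of children's cut sets → 2 cut set(s).
Momentum path lost [OR]: union of children's cut sets → 3 cut set(s).
Backup chain inoperative [AND]: one cut set from each child combined → 1 × 1 × 3 × 1 = 3 cut set(s).
Spacecraft attitude control lost [AND]: one cut set from each child combined → 3 × 1 = 3 cut set(s).
Minimal cut sets: {#2 rate sensor 2 fails, A sun sensor degraded, Primary wheel driver is down, Rate sensor offline, Redundant star tracker 2 trips, Redundant thruster is inoperative, Star tracker degraded, Upper gyro failed}; {#2 rate sensor 2 fails, A propellant valve offline, A sun sensor degraded, Outboard magnetorquer faulted, Primary wheel driver is down, Rate sensor offline, Redundant star tracker 2 trips, Redundant thruster is inoperative, Star tracker degraded, Upper IMU lost}; {#2 rate sensor 2 fails, A sun sensor degraded, Primary wheel driver is down, Rate sensor offline, Redundant star tracker 2 trips, Redundant thruster is inoperative, Standby reaction wheel trips, Star tracker degraded}.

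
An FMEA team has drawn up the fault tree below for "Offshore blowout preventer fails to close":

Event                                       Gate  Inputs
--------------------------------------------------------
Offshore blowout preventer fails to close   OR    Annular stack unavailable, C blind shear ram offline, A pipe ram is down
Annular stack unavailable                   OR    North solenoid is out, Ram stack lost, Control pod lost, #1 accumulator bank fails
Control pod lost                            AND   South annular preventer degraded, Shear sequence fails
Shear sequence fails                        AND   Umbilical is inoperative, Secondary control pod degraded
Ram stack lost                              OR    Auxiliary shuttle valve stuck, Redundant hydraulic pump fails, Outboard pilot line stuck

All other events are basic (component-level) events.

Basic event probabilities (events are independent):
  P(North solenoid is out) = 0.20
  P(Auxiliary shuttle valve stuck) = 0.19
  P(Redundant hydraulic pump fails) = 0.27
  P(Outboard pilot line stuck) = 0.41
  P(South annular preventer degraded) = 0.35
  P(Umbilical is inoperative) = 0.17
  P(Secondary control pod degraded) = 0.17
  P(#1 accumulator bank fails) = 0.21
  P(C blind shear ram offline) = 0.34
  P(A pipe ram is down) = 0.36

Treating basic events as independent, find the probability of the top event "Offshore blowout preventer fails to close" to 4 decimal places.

P(Ram stack lost) [OR] = 1 − (1−0.19) × (1−0.27) × (1−0.41) = 0.651133
P(Shear sequence fails) [AND] = 0.17 × 0.17 = 0.028900
P(Control pod lost) [AND] = 0.35 × 0.028900 = 0.010115
P(Annular stack unavailable) [OR] = 1 − (1−0.20) × (1−0.651133) × (1−0.010115) × (1−0.21) = 0.781746
P(Offshore blowout preventer fails to close) [OR] = 1 − (1−0.781746) × (1−0.34) × (1−0.36) = 0.907810
Rounded to 4 decimal places: P(Offshore blowout preventer fails to close) ≈ 0.9078.

0.9078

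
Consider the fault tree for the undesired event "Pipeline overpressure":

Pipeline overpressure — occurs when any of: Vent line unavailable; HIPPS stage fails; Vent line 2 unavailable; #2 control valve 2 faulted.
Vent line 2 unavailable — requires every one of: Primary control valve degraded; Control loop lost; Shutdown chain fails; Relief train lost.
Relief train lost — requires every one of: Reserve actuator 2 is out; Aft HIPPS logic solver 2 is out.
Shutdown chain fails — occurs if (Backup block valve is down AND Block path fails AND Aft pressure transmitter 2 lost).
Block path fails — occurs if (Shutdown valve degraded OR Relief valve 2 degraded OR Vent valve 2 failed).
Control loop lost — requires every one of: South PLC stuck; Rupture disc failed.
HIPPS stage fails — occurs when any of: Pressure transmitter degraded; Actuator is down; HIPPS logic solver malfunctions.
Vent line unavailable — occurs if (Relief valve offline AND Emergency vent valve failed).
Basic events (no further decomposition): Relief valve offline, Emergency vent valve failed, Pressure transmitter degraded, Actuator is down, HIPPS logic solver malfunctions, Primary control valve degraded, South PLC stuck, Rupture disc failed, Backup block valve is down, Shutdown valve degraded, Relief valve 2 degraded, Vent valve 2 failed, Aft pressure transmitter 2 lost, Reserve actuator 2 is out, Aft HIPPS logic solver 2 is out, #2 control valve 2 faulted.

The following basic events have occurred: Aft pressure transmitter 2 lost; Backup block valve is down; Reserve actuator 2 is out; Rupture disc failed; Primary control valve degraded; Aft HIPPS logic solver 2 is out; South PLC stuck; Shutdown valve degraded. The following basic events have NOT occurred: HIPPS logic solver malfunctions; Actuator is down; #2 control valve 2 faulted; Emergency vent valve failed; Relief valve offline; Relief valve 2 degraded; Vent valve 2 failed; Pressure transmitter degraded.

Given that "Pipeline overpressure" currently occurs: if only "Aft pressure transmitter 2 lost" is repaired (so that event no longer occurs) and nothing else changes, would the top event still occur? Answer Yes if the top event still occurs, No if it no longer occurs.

No

Counterfactual: set "Aft pressure transmitter 2 lost" to not occurred.
Vent line unavailable [AND]: Relief valve offline=not, Emergency vent valve failed=not → not all inputs occur → does not occur.
HIPPS stage fails [OR]: Pressure transmitter degraded=not, Actuator is down=not, HIPPS logic solver malfunctions=not → no input occurs → does not occur.
Control loop lost [AND]: South PLC stuck=occurs, Rupture disc failed=occurs → all inputs occur → occurs.
Block path fails [OR]: Shutdown valve degraded=occurs, Relief valve 2 degraded=not, Vent valve 2 failed=not → at least one input occurs → occurs.
Shutdown chain fails [AND]: Backup block valve is down=occurs, Block path fails=occurs, Aft pressure transmitter 2 lost=not → not all inputs occur → does not occur.
Relief train lost [AND]: Reserve actuator 2 is out=occurs, Aft HIPPS logic solver 2 is out=occurs → all inputs occur → occurs.
Vent line 2 unavailable [AND]: Primary control valve degraded=occurs, Control loop lost=occurs, Shutdown chain fails=not, Relief train lost=occurs → not all inputs occur → does not occur.
Pipeline overpressure [OR]: Vent line unavailable=not, HIPPS stage fails=not, Vent line 2 unavailable=not, #2 control valve 2 faulted=not → no input occurs → does not occur.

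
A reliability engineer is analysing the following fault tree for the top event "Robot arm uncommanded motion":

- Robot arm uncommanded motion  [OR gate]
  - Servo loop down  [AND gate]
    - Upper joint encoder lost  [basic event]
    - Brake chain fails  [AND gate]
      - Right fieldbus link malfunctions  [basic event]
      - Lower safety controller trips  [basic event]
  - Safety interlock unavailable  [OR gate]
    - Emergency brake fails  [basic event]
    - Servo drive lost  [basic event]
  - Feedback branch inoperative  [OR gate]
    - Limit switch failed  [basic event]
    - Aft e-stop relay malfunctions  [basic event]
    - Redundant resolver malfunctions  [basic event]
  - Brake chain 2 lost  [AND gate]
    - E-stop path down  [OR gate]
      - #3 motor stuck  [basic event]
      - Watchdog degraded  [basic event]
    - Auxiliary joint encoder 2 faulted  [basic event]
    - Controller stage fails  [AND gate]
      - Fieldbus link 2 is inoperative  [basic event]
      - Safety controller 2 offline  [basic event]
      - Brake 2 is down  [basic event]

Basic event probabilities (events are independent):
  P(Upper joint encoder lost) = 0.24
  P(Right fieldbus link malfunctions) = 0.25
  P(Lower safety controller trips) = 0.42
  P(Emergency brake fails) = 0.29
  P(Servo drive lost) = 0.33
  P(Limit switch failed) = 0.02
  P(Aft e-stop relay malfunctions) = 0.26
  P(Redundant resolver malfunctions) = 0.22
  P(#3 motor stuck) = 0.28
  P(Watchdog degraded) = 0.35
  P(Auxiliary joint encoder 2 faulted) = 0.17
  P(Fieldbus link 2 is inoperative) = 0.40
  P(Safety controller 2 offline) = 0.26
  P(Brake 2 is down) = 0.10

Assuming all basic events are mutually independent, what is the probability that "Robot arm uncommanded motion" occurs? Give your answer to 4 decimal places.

P(Brake chain fails) [AND] = 0.25 × 0.42 = 0.105000
P(Servo loop down) [AND] = 0.24 × 0.105000 = 0.025200
P(Safety interlock unavailable) [OR] = 1 − (1−0.29) × (1−0.33) = 0.524300
P(Feedback branch inoperative) [OR] = 1 − (1−0.02) × (1−0.26) × (1−0.22) = 0.434344
P(E-stop path down) [OR] = 1 − (1−0.28) × (1−0.35) = 0.532000
P(Controller stage fails) [AND] = 0.40 × 0.26 × 0.10 = 0.010400
P(Brake chain 2 lost) [AND] = 0.532000 × 0.17 × 0.010400 = 0.000941
P(Robot arm uncommanded motion) [OR] = 1 − (1−0.025200) × (1−0.524300) × (1−0.434344) × (1−0.000941) = 0.737945
Rounded to 4 decimal places: P(Robot arm uncommanded motion) ≈ 0.7379.

0.7379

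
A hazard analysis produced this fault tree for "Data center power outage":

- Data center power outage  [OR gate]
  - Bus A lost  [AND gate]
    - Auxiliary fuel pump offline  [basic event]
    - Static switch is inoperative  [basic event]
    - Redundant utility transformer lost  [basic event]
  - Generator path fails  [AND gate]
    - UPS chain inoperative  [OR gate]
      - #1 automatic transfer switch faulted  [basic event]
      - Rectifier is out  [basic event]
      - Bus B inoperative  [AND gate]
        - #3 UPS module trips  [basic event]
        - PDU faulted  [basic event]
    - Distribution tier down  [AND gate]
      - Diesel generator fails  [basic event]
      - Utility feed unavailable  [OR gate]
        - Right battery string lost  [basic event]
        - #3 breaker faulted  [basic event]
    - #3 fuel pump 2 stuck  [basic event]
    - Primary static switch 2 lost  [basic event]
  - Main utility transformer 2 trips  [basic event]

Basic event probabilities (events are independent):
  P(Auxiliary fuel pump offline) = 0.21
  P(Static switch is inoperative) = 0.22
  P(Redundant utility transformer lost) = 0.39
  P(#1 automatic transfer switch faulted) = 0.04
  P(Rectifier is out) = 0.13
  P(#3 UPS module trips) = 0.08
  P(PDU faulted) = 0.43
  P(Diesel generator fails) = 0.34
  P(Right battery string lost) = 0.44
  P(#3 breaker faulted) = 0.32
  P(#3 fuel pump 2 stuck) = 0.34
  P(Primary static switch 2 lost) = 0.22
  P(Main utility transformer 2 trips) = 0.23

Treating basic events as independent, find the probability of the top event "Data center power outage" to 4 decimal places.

0.2462

P(Bus A lost) [AND] = 0.21 × 0.22 × 0.39 = 0.018018
P(Bus B inoperative) [AND] = 0.08 × 0.43 = 0.034400
P(UPS chain inoperative) [OR] = 1 − (1−0.04) × (1−0.13) × (1−0.034400) = 0.193531
P(Utility feed unavailable) [OR] = 1 − (1−0.44) × (1−0.32) = 0.619200
P(Distribution tier down) [AND] = 0.34 × 0.619200 = 0.210528
P(Generator path fails) [AND] = 0.193531 × 0.210528 × 0.34 × 0.22 = 0.003048
P(Data center power outage) [OR] = 1 − (1−0.018018) × (1−0.003048) × (1−0.23) = 0.246179
Rounded to 4 decimal places: P(Data center power outage) ≈ 0.2462.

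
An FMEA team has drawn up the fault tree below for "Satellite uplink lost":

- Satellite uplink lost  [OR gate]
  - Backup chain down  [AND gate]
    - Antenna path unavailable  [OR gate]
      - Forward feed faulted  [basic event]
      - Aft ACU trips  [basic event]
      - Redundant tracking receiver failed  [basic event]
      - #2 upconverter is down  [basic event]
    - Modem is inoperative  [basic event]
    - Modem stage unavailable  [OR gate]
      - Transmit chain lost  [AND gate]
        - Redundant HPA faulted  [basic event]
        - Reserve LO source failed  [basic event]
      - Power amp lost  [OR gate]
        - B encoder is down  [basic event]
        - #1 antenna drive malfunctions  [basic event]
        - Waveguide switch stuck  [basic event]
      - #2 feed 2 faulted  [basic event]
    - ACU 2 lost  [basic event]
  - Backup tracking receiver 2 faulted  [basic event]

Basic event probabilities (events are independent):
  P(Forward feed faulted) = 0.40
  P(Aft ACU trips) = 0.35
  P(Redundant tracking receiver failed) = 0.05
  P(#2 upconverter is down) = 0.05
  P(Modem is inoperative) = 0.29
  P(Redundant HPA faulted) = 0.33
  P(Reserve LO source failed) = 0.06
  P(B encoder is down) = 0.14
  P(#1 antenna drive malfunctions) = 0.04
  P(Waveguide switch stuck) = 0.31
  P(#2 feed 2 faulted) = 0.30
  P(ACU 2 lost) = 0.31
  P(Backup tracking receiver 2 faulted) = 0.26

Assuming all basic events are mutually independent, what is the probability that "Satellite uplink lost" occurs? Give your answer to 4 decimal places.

0.2863

P(Antenna path unavailable) [OR] = 1 − (1−0.40) × (1−0.35) × (1−0.05) × (1−0.05) = 0.648025
P(Transmit chain lost) [AND] = 0.33 × 0.06 = 0.019800
P(Power amp lost) [OR] = 1 − (1−0.14) × (1−0.04) × (1−0.31) = 0.430336
P(Modem stage unavailable) [OR] = 1 − (1−0.019800) × (1−0.430336) × (1−0.30) = 0.609131
P(Backup chain down) [AND] = 0.648025 × 0.29 × 0.609131 × 0.31 = 0.035486
P(Satellite uplink lost) [OR] = 1 − (1−0.035486) × (1−0.26) = 0.286260
Rounded to 4 decimal places: P(Satellite uplink lost) ≈ 0.2863.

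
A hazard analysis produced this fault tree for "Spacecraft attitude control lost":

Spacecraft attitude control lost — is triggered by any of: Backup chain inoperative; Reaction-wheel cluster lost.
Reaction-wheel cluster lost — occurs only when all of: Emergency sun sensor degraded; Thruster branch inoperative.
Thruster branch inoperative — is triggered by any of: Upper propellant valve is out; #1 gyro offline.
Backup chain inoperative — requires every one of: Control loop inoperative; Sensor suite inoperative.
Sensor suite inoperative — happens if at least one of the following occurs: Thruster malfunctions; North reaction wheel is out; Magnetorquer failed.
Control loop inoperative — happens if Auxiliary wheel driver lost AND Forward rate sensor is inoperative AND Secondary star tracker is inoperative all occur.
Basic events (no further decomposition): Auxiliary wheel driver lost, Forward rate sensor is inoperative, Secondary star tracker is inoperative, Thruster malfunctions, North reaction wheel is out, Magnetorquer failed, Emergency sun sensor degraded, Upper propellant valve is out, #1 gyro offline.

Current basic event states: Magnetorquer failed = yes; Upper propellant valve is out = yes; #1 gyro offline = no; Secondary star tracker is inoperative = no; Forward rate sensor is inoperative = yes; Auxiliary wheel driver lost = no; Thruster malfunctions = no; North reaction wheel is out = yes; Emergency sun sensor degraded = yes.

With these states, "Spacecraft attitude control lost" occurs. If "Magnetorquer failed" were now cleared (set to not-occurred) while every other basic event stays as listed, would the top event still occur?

Counterfactual: set "Magnetorquer failed" to not occurred.
Control loop inoperative [AND]: Auxiliary wheel driver lost=not, Forward rate sensor is inoperative=occurs, Secondary star tracker is inoperative=not → not all inputs occur → does not occur.
Sensor suite inoperative [OR]: Thruster malfunctions=not, North reaction wheel is out=occurs, Magnetorquer failed=not → at least one input occurs → occurs.
Backup chain inoperative [AND]: Control loop inoperative=not, Sensor suite inoperative=occurs → not all inputs occur → does not occur.
Thruster branch inoperative [OR]: Upper propellant valve is out=occurs, #1 gyro offline=not → at least one input occurs → occurs.
Reaction-wheel cluster lost [AND]: Emergency sun sensor degraded=occurs, Thruster branch inoperative=occurs → all inputs occur → occurs.
Spacecraft attitude control lost [OR]: Backup chain inoperative=not, Reaction-wheel cluster lost=occurs → at least one input occurs → occurs.

Yes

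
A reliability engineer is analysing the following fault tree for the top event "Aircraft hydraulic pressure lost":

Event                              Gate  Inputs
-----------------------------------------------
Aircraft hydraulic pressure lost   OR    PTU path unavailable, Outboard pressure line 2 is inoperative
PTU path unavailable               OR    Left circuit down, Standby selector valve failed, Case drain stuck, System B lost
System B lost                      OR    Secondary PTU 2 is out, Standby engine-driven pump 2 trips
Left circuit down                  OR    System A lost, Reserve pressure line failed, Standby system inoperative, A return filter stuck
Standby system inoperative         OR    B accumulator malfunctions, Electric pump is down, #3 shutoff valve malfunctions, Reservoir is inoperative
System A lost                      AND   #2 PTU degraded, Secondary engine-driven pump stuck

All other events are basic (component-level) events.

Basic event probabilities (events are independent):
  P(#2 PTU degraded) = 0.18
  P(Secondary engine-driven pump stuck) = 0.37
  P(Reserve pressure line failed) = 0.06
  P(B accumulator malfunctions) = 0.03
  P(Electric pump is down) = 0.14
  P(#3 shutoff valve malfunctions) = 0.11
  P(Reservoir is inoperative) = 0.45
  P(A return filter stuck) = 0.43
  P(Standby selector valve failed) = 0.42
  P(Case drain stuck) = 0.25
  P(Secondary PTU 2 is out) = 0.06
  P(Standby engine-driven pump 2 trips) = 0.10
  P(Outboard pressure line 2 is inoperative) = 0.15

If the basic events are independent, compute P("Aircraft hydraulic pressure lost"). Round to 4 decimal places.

0.9361

P(System A lost) [AND] = 0.18 × 0.37 = 0.066600
P(Standby system inoperative) [OR] = 1 − (1−0.03) × (1−0.14) × (1−0.11) × (1−0.45) = 0.591659
P(Left circuit down) [OR] = 1 − (1−0.066600) × (1−0.06) × (1−0.591659) × (1−0.43) = 0.795782
P(System B lost) [OR] = 1 − (1−0.06) × (1−0.10) = 0.154000
P(PTU path unavailable) [OR] = 1 − (1−0.795782) × (1−0.42) × (1−0.25) × (1−0.154000) = 0.924846
P(Aircraft hydraulic pressure lost) [OR] = 1 − (1−0.924846) × (1−0.15) = 0.936119
Rounded to 4 decimal places: P(Aircraft hydraulic pressure lost) ≈ 0.9361.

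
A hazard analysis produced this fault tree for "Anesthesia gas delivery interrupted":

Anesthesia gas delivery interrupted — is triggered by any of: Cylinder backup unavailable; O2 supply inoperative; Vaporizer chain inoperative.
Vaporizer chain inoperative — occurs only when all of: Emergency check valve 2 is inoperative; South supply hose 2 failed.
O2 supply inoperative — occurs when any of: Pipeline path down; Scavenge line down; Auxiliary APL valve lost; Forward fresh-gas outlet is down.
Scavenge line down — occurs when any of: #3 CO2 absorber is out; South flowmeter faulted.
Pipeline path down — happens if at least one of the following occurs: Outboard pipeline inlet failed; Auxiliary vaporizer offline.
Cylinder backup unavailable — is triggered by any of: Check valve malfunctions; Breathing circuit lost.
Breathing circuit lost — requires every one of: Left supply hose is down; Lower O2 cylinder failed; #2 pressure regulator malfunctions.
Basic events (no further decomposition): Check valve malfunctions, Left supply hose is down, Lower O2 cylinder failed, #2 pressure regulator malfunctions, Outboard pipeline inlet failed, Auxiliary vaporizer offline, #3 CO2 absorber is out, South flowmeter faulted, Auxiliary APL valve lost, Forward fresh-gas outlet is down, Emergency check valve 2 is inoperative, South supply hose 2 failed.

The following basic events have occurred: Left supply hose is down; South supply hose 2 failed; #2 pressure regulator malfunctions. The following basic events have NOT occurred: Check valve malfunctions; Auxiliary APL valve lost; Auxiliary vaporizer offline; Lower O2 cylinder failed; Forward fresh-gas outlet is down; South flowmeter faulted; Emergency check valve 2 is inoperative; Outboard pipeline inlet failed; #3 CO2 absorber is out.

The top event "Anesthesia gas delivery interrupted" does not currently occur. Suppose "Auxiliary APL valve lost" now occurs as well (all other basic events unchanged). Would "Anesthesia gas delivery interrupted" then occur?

Counterfactual: set "Auxiliary APL valve lost" to occurred.
Breathing circuit lost [AND]: Left supply hose is down=occurs, Lower O2 cylinder failed=not, #2 pressure regulator malfunctions=occurs → not all inputs occur → does not occur.
Cylinder backup unavailable [OR]: Check valve malfunctions=not, Breathing circuit lost=not → no input occurs → does not occur.
Pipeline path down [OR]: Outboard pipeline inlet failed=not, Auxiliary vaporizer offline=not → no input occurs → does not occur.
Scavenge line down [OR]: #3 CO2 absorber is out=not, South flowmeter faulted=not → no input occurs → does not occur.
O2 supply inoperative [OR]: Pipeline path down=not, Scavenge line down=not, Auxiliary APL valve lost=occurs, Forward fresh-gas outlet is down=not → at least one input occurs → occurs.
Vaporizer chain inoperative [AND]: Emergency check valve 2 is inoperative=not, South supply hose 2 failed=occurs → not all inputs occur → does not occur.
Anesthesia gas delivery interrupted [OR]: Cylinder backup unavailable=not, O2 supply inoperative=occurs, Vaporizer chain inoperative=not → at least one input occurs → occurs.

Yes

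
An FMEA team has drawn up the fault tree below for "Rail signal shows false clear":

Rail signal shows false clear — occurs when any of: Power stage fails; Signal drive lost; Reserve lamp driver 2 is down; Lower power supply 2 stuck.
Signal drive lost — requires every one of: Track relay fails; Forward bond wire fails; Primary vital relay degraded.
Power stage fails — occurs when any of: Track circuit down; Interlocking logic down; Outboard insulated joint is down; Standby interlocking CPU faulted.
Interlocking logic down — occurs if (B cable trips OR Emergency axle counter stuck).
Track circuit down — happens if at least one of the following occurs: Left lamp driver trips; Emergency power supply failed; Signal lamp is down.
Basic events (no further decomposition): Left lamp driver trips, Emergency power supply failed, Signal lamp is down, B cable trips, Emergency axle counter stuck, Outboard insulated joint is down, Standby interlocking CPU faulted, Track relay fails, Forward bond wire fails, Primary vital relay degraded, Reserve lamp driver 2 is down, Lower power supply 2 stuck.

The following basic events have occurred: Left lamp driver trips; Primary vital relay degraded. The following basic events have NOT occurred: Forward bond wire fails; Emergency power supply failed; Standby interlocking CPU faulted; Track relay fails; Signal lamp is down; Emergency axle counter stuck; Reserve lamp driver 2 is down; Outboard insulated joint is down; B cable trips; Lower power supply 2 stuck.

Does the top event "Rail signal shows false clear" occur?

Track circuit down [OR]: Left lamp driver trips=occurs, Emergency power supply failed=not, Signal lamp is down=not → at least one input occurs → occurs.
Interlocking logic down [OR]: B cable trips=not, Emergency axle counter stuck=not → no input occurs → does not occur.
Power stage fails [OR]: Track circuit down=occurs, Interlocking logic down=not, Outboard insulated joint is down=not, Standby interlocking CPU faulted=not → at least one input occurs → occurs.
Signal drive lost [AND]: Track relay fails=not, Forward bond wire fails=not, Primary vital relay degraded=occurs → not all inputs occur → does not occur.
Rail signal shows false clear [OR]: Power stage fails=occurs, Signal drive lost=not, Reserve lamp driver 2 is down=not, Lower power supply 2 stuck=not → at least one input occurs → occurs.

Yes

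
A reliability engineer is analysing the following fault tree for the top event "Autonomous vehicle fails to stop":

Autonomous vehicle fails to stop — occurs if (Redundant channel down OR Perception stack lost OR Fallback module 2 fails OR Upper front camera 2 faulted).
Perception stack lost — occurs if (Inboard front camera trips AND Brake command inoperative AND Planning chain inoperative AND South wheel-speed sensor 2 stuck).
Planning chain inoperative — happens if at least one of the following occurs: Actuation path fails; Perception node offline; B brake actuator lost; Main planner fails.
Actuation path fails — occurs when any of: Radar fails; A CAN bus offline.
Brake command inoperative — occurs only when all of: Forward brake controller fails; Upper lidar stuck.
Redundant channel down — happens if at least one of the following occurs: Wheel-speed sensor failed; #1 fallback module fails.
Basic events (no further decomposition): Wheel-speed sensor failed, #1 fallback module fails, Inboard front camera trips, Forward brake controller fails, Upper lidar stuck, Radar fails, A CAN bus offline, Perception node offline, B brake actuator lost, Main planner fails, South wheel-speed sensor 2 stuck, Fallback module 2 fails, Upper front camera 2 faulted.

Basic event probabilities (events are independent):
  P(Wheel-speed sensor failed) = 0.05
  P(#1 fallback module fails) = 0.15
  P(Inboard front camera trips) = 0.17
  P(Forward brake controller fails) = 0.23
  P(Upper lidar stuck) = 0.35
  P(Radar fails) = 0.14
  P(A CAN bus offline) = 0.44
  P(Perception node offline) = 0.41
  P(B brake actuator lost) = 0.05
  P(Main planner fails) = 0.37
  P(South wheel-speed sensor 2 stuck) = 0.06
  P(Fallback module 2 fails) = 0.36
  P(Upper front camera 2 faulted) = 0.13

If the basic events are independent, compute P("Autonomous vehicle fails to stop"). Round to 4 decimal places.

0.5507

P(Redundant channel down) [OR] = 1 − (1−0.05) × (1−0.15) = 0.192500
P(Brake command inoperative) [AND] = 0.23 × 0.35 = 0.080500
P(Actuation path fails) [OR] = 1 − (1−0.14) × (1−0.44) = 0.518400
P(Planning chain inoperative) [OR] = 1 − (1−0.518400) × (1−0.41) × (1−0.05) × (1−0.37) = 0.829940
P(Perception stack lost) [AND] = 0.17 × 0.080500 × 0.829940 × 0.06 = 0.000681
P(Autonomous vehicle fails to stop) [OR] = 1 − (1−0.192500) × (1−0.000681) × (1−0.36) × (1−0.13) = 0.550690
Rounded to 4 decimal places: P(Autonomous vehicle fails to stop) ≈ 0.5507.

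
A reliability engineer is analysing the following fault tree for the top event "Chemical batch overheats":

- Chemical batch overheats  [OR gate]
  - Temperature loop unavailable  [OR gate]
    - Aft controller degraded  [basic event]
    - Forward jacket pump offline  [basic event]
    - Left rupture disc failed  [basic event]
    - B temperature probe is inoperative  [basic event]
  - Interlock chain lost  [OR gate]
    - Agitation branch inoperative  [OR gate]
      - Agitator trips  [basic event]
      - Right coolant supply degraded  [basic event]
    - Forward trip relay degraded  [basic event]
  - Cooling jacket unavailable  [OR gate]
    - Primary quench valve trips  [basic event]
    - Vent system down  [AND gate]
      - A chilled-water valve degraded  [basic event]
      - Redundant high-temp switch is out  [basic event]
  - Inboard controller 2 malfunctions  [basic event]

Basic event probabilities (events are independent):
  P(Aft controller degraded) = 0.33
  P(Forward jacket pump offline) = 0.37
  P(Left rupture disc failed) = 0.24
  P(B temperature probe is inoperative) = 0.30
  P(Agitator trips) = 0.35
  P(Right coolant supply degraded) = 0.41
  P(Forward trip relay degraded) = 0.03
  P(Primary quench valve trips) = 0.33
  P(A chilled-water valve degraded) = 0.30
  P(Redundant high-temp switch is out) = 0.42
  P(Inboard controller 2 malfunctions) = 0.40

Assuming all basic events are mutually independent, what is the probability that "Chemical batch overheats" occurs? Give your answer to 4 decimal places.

P(Temperature loop unavailable) [OR] = 1 − (1−0.33) × (1−0.37) × (1−0.24) × (1−0.30) = 0.775443
P(Agitation branch inoperative) [OR] = 1 − (1−0.35) × (1−0.41) = 0.616500
P(Interlock chain lost) [OR] = 1 − (1−0.616500) × (1−0.03) = 0.628005
P(Vent system down) [AND] = 0.30 × 0.42 = 0.126000
P(Cooling jacket unavailable) [OR] = 1 − (1−0.33) × (1−0.126000) = 0.414420
P(Chemical batch overheats) [OR] = 1 − (1−0.775443) × (1−0.628005) × (1−0.414420) × (1−0.40) = 0.970650
Rounded to 4 decimal places: P(Chemical batch overheats) ≈ 0.9707.

0.9707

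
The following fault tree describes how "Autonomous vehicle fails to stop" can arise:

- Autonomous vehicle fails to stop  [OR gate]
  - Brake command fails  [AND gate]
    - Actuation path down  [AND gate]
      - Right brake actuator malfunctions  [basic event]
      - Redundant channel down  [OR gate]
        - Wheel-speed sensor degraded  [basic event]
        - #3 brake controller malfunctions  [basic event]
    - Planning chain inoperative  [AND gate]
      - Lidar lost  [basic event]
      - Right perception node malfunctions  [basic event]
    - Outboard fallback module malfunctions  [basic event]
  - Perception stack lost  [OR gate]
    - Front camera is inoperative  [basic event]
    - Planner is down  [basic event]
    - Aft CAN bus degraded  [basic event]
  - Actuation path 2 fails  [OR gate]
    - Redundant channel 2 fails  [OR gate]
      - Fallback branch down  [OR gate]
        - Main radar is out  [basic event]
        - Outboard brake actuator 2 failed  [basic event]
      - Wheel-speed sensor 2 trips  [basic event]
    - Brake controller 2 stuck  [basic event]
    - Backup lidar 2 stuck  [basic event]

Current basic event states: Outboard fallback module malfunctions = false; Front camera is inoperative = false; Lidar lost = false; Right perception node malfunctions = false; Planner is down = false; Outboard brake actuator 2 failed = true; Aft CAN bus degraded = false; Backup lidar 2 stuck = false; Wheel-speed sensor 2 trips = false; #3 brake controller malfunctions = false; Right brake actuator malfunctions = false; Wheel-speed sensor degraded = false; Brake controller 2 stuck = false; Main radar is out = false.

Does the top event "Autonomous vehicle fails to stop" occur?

Redundant channel down [OR]: Wheel-speed sensor degraded=not, #3 brake controller malfunctions=not → no input occurs → does not occur.
Actuation path down [AND]: Right brake actuator malfunctions=not, Redundant channel down=not → not all inputs occur → does not occur.
Planning chain inoperative [AND]: Lidar lost=not, Right perception node malfunctions=not → not all inputs occur → does not occur.
Brake command fails [AND]: Actuation path down=not, Planning chain inoperative=not, Outboard fallback module malfunctions=not → not all inputs occur → does not occur.
Perception stack lost [OR]: Front camera is inoperative=not, Planner is down=not, Aft CAN bus degraded=not → no input occurs → does not occur.
Fallback branch down [OR]: Main radar is out=not, Outboard brake actuator 2 failed=occurs → at least one input occurs → occurs.
Redundant channel 2 fails [OR]: Fallback branch down=occurs, Wheel-speed sensor 2 trips=not → at least one input occurs → occurs.
Actuation path 2 fails [OR]: Redundant channel 2 fails=occurs, Brake controller 2 stuck=not, Backup lidar 2 stuck=not → at least one input occurs → occurs.
Autonomous vehicle fails to stop [OR]: Brake command fails=not, Perception stack lost=not, Actuation path 2 fails=occurs → at least one input occurs → occurs.

Yes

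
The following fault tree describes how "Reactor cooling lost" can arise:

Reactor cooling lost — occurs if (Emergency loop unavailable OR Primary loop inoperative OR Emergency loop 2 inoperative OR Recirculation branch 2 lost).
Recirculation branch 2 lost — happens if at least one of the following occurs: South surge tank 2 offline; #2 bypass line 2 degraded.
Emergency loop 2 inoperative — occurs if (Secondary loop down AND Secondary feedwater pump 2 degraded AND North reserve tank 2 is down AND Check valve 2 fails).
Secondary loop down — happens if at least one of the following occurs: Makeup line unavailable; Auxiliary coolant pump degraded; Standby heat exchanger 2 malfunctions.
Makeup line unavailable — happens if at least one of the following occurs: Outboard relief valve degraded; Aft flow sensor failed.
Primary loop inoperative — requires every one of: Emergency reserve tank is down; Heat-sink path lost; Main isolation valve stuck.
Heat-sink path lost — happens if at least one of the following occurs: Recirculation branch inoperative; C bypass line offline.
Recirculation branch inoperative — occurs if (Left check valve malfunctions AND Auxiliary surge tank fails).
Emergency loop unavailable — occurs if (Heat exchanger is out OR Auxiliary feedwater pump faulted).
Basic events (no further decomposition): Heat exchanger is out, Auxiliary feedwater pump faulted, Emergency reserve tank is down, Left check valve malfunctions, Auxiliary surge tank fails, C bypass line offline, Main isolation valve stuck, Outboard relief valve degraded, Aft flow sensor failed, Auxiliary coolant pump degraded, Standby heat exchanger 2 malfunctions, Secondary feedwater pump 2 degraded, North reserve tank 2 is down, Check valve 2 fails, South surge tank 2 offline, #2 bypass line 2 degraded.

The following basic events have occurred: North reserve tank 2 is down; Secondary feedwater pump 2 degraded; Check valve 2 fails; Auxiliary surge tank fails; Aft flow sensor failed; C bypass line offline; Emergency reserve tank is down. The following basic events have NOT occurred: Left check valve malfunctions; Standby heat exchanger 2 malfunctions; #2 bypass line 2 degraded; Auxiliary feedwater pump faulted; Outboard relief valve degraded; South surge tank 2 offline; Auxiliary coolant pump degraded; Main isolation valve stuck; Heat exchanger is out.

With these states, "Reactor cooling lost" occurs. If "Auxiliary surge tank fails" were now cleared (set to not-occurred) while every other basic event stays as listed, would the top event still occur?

Yes

Counterfactual: set "Auxiliary surge tank fails" to not occurred.
Emergency loop unavailable [OR]: Heat exchanger is out=not, Auxiliary feedwater pump faulted=not → no input occurs → does not occur.
Recirculation branch inoperative [AND]: Left check valve malfunctions=not, Auxiliary surge tank fails=not → not all inputs occur → does not occur.
Heat-sink path lost [OR]: Recirculation branch inoperative=not, C bypass line offline=occurs → at least one input occurs → occurs.
Primary loop inoperative [AND]: Emergency reserve tank is down=occurs, Heat-sink path lost=occurs, Main isolation valve stuck=not → not all inputs occur → does not occur.
Makeup line unavailable [OR]: Outboard relief valve degraded=not, Aft flow sensor failed=occurs → at least one input occurs → occurs.
Secondary loop down [OR]: Makeup line unavailable=occurs, Auxiliary coolant pump degraded=not, Standby heat exchanger 2 malfunctions=not → at least one input occurs → occurs.
Emergency loop 2 inoperative [AND]: Secondary loop down=occurs, Secondary feedwater pump 2 degraded=occurs, North reserve tank 2 is down=occurs, Check valve 2 fails=occurs → all inputs occur → occurs.
Recirculation branch 2 lost [OR]: South surge tank 2 offline=not, #2 bypass line 2 degraded=not → no input occurs → does not occur.
Reactor cooling lost [OR]: Emergency loop unavailable=not, Primary loop inoperative=not, Emergency loop 2 inoperative=occurs, Recirculation branch 2 lost=not → at least one input occurs → occurs.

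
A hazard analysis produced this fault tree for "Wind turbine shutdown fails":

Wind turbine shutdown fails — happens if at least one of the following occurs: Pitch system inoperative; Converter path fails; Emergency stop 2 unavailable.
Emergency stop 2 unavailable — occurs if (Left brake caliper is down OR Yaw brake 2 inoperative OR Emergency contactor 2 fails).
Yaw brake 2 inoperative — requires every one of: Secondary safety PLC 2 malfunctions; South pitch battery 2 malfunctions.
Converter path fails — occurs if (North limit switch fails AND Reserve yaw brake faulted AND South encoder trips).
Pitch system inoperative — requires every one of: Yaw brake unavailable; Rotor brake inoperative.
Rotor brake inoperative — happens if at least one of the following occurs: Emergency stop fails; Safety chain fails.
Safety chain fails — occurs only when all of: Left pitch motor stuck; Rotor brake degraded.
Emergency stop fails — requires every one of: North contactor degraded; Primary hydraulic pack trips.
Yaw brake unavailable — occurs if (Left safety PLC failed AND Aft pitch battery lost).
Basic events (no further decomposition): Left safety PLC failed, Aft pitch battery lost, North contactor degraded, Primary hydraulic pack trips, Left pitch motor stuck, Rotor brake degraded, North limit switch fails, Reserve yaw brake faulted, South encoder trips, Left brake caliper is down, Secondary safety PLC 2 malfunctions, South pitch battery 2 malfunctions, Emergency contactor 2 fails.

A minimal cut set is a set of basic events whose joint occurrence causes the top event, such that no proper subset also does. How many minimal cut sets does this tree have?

Yaw brake unavailable [AND]: one cut set from each child combined → 1 × 1 = 1 cut set(s).
Emergency stop fails [AND]: one cut set from each child combined → 1 × 1 = 1 cut set(s).
Safety chain fails [AND]: one cut set from each child combined → 1 × 1 = 1 cut set(s).
Rotor brake inoperative [OR]: union of children's cut sets → 2 cut set(s).
Pitch system inoperative [AND]: one cut set from each child combined → 1 × 2 = 2 cut set(s).
Converter path fails [AND]: one cut set from each child combined → 1 × 1 × 1 = 1 cut set(s).
Yaw brake 2 inoperative [AND]: one cut set from each child combined → 1 × 1 = 1 cut set(s).
Emergency stop 2 unavailable [OR]: union of children's cut sets → 3 cut set(s).
Wind turbine shutdown fails [OR]: union of children's cut sets → 6 cut set(s).
Minimal cut sets: {Aft pitch battery lost, Left safety PLC failed, North contactor degraded, Primary hydraulic pack trips}; {Aft pitch battery lost, Left pitch motor stuck, Left safety PLC failed, Rotor brake degraded}; {North limit switch fails, Reserve yaw brake faulted, South encoder trips}; {Left brake caliper is down}; {Secondary safety PLC 2 malfunctions, South pitch battery 2 malfunctions}; {Emergency contactor 2 fails}.

6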